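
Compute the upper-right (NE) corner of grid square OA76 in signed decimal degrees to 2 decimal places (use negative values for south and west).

-83.00, 116.00

Field O=14, A=0: +14·20° lon, +0·10° lat → SW at lon 100°, lat -90°.
Square 7, 6: +7·2° lon, +6·1° lat → SW at lon 114°, lat -84°.
Cell spans 2° lon × 1° lat. NE corner is SW corner plus one full cell.
latitude -83.00, longitude 116.00.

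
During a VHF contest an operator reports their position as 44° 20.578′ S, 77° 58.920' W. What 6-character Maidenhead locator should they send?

FE15ap

Shift to the Maidenhead origin (180°W, 90°S): lon 102.0180, lat 45.6570.
Field: 102.0180/20 → 5 → F, 45.6570/10 → 4 → E; chars FE.
Square: 2.0180/2 → 1, 5.6570/1 → 5; chars 15.
Subsquare: 0.0180/0.0833333 → 0 → a, 0.6570/0.0416667 → 15 → p; chars ap.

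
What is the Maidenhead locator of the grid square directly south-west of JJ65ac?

JJ55xb

Longitude subsquare a = 0; −1 → -1, wraps to 23 = x, carry into square.
Longitude square 6; −1 → 5.
Latitude subsquare c = 2; −1 → 1 = b.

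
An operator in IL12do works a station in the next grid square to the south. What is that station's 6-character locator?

IL12dn

Latitude subsquare o = 14; −1 → 13 = n.
The longitude characters are unchanged.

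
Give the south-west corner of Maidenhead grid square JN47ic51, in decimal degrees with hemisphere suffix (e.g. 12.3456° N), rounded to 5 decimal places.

Field J=9, N=13: +9·20° lon, +13·10° lat → SW at lon 0°, lat 40°.
Square 4, 7: +4·2° lon, +7·1° lat → SW at lon 8°, lat 47°.
Subsquare i=8, c=2: +8·0.0833333° lon, +2·0.0416667° lat → SW at lon 8.66667°, lat 47.0833°.
Extended square 5, 1: +5·0.00833333° lon, +1·0.00416667° lat → SW at lon 8.70833°, lat 47.0875°.
latitude 47.08750° N, longitude 8.70833° E.

47.08750° N, 8.70833° E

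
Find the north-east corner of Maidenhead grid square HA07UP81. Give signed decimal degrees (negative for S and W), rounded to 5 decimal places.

-82.36667, -38.25833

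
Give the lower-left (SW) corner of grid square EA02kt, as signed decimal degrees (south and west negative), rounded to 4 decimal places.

-87.2083, -99.1667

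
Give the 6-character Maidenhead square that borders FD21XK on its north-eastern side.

FD31al

Longitude subsquare x = 23; +1 → 24, wraps to 0 = a, carry into square.
Longitude square 2; +1 → 3.
Latitude subsquare k = 10; +1 → 11 = l.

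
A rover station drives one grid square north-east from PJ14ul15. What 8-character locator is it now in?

Longitude extended square 1; +1 → 2.
Latitude extended square 5; +1 → 6.

PJ14ul26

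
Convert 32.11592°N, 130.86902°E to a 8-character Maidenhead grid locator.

PM52kc47

Offset from 180°W / 90°S: lon 310.86902°, lat 122.11592°.
Field: lon ⌊310.86902/20⌋ = 15 → P; lat ⌊122.11592/10⌋ = 12 → M.
Square: lon ⌊10.86902/2⌋ = 5; lat ⌊2.11592/1⌋ = 2.
Subsquare: lon ⌊0.86902/0.0833333⌋ = 10 → k; lat ⌊0.11592/0.0416667⌋ = 2 → c.
Extended square: lon ⌊0.03569/0.00833333⌋ = 4; lat ⌊0.03259/0.00416667⌋ = 7.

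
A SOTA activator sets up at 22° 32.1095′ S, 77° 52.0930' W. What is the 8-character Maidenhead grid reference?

FG17bl51

Add 180° to longitude and 90° to latitude: 102.13178, 67.46484.
Field: lon ⌊102.13178/20⌋ = 5 → F; lat ⌊67.46484/10⌋ = 6 → G.
Square: lon ⌊2.13178/2⌋ = 1; lat ⌊7.46484/1⌋ = 7.
Subsquare: lon ⌊0.13178/0.0833333⌋ = 1 → b; lat ⌊0.46484/0.0416667⌋ = 11 → l.
Extended square: lon ⌊0.04845/0.00833333⌋ = 5; lat ⌊0.00651/0.00416667⌋ = 1.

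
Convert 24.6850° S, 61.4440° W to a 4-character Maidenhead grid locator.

FG95

Add 180° to longitude and 90° to latitude: 118.56, 65.31.
Field: lon ⌊118.56/20⌋ = 5 → F; lat ⌊65.31/10⌋ = 6 → G.
Square: lon ⌊18.56/2⌋ = 9; lat ⌊5.31/1⌋ = 5.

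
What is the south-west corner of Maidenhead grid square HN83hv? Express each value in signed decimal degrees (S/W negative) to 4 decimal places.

Field H=7, N=13: +7·20° lon, +13·10° lat → SW at lon -40°, lat 40°.
Square 8, 3: +8·2° lon, +3·1° lat → SW at lon -24°, lat 43°.
Subsquare h=7, v=21: +7·0.0833333° lon, +21·0.0416667° lat → SW at lon -23.4167°, lat 43.875°.
latitude 43.8750, longitude -23.4167.

43.8750, -23.4167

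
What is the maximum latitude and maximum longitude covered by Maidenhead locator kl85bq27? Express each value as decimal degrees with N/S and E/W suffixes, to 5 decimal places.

25.70000° N, 36.10833° E

Field K=10, L=11: +10·20° lon, +11·10° lat → SW at lon 20°, lat 20°.
Square 8, 5: +8·2° lon, +5·1° lat → SW at lon 36°, lat 25°.
Subsquare b=1, q=16: +1·0.0833333° lon, +16·0.0416667° lat → SW at lon 36.0833°, lat 25.6667°.
Extended square 2, 7: +2·0.00833333° lon, +7·0.00416667° lat → SW at lon 36.1°, lat 25.6958°.
Cell spans 0.00833333° lon × 0.00416667° lat. NE corner is SW corner plus one full cell.
latitude 25.70000° N, longitude 36.10833° E.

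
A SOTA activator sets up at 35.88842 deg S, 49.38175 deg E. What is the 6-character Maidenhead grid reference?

LF44qc

Shift to the Maidenhead origin (180°W, 90°S): lon 229.3818, lat 54.1116.
Field (20°×10°, letters A–R): lon ⌊229.3818/20⌋ = 11 → L; lat ⌊54.1116/10⌋ = 5 → F.
Square (2°×1°, digits 0–9): lon ⌊9.3818/2⌋ = 4; lat ⌊4.1116/1⌋ = 4.
Subsquare (5′×2.5′, letters a–x): lon ⌊1.3818/0.0833333⌋ = 16 → q; lat ⌊0.1116/0.0416667⌋ = 2 → c.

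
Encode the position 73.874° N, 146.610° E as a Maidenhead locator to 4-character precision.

QQ33

Add 180° to longitude and 90° to latitude: 326.61, 163.87.
Field: lon ⌊326.61/20⌋ = 16 → Q; lat ⌊163.87/10⌋ = 16 → Q.
Square: lon ⌊6.61/2⌋ = 3; lat ⌊3.87/1⌋ = 3.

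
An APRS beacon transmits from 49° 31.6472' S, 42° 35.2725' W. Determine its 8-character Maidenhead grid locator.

GE80ql93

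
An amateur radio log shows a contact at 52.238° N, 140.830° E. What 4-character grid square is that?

QO02

Offset from 180°W / 90°S: lon 320.83°, lat 142.24°.
Field: lon ⌊320.83/20⌋ = 16 → Q; lat ⌊142.24/10⌋ = 14 → O.
Square: lon ⌊0.83/2⌋ = 0; lat ⌊2.24/1⌋ = 2.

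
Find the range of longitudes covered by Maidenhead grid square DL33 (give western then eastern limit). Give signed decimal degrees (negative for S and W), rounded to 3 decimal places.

-114.000, -112.000

Field D=3, L=11: +3·20° lon, +11·10° lat → SW at lon -120°, lat 20°.
Square 3, 3: +3·2° lon, +3·1° lat → SW at lon -114°, lat 23°.
Cell spans 2° lon × 1° lat.
west -114.000, east -112.000.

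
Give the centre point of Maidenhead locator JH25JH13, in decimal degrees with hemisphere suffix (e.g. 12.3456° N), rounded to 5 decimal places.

14.69375° S, 4.76250° E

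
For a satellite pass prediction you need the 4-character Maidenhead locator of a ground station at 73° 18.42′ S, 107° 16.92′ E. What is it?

OB36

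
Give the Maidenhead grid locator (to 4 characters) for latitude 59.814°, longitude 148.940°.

QO49

Shift to the Maidenhead origin (180°W, 90°S): lon 328.94, lat 149.81.
Field (20°×10°, letters A–R): 328.94/20 → 16 → Q, 149.81/10 → 14 → O; chars QO.
Square (2°×1°, digits 0–9): 8.94/2 → 4, 9.81/1 → 9; chars 49.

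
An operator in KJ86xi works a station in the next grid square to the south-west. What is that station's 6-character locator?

KJ86wh

Longitude subsquare x = 23; −1 → 22 = w.
Latitude subsquare i = 8; −1 → 7 = h.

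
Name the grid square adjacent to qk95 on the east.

RK05

Longitude square 9; +1 → 10, wraps to 0, carry into field.
Longitude field Q = 16; +1 → 17 = R.
The latitude characters are unchanged.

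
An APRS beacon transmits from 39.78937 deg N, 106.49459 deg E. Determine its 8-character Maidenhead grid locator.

OM39fs99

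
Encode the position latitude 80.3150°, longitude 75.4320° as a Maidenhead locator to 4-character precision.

MR70

Add 180° to longitude and 90° to latitude: 255.43, 170.31.
Field: lon ⌊255.43/20⌋ = 12 → M; lat ⌊170.31/10⌋ = 17 → R.
Square: lon ⌊15.43/2⌋ = 7; lat ⌊0.31/1⌋ = 0.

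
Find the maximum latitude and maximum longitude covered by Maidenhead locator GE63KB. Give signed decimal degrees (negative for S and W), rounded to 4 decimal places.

Field G=6, E=4: +6·20° lon, +4·10° lat → SW at lon -60°, lat -50°.
Square 6, 3: +6·2° lon, +3·1° lat → SW at lon -48°, lat -47°.
Subsquare k=10, b=1: +10·0.0833333° lon, +1·0.0416667° lat → SW at lon -47.1667°, lat -46.9583°.
Cell spans 0.0833333° lon × 0.0416667° lat. NE corner is SW corner plus one full cell.
latitude -46.9167, longitude -47.0833.

-46.9167, -47.0833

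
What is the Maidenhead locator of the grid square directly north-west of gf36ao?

GF26xp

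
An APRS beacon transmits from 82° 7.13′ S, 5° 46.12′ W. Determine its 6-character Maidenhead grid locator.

IA77cv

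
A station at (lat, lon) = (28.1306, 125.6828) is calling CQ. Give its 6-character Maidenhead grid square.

PL28ud

Offset from 180°W / 90°S: lon 305.6828°, lat 118.1306°.
Field: lon ⌊305.6828/20⌋ = 15 → P; lat ⌊118.1306/10⌋ = 11 → L.
Square: lon ⌊5.6828/2⌋ = 2; lat ⌊8.1306/1⌋ = 8.
Subsquare: lon ⌊1.6828/0.0833333⌋ = 20 → u; lat ⌊0.1306/0.0416667⌋ = 3 → d.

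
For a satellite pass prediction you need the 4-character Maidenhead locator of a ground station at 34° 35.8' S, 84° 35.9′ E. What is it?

Add 180° to longitude and 90° to latitude: 264.60, 55.40.
Field: 264.60/20 → 13 → N, 55.40/10 → 5 → F; chars NF.
Square: 4.60/2 → 2, 5.40/1 → 5; chars 25.

NF25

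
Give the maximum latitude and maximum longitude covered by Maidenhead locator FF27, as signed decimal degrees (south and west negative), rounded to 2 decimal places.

-32.00, -74.00

Field F=5, F=5: +5·20° lon, +5·10° lat → SW at lon -80°, lat -40°.
Square 2, 7: +2·2° lon, +7·1° lat → SW at lon -76°, lat -33°.
Cell spans 2° lon × 1° lat. NE corner is SW corner plus one full cell.
latitude -32.00, longitude -74.00.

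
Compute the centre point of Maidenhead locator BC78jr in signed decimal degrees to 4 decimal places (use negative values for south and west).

Field B=1, C=2: +1·20° lon, +2·10° lat → SW at lon -160°, lat -70°.
Square 7, 8: +7·2° lon, +8·1° lat → SW at lon -146°, lat -62°.
Subsquare j=9, r=17: +9·0.0833333° lon, +17·0.0416667° lat → SW at lon -145.25°, lat -61.2917°.
Cell spans 0.0833333° lon × 0.0416667° lat. Centre is SW corner plus half of each.
latitude -61.2708, longitude -145.2083.

-61.2708, -145.2083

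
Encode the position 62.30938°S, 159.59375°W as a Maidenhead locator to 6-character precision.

BC07eq

Shift to the Maidenhead origin (180°W, 90°S): lon 20.4062, lat 27.6906.
Field (20°×10°, letters A–R): 20.4062/20 → 1 → B, 27.6906/10 → 2 → C; chars BC.
Square (2°×1°, digits 0–9): 0.4062/2 → 0, 7.6906/1 → 7; chars 07.
Subsquare (5′×2.5′, letters a–x): 0.4062/0.0833333 → 4 → e, 0.6906/0.0416667 → 16 → q; chars eq.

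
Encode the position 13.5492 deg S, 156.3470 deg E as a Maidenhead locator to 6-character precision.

QH86ek

Add 180° to longitude and 90° to latitude: 336.3470, 76.4508.
Field (20°×10°, letters A–R): lon ⌊336.3470/20⌋ = 16 → Q; lat ⌊76.4508/10⌋ = 7 → H.
Square (2°×1°, digits 0–9): lon ⌊16.3470/2⌋ = 8; lat ⌊6.4508/1⌋ = 6.
Subsquare (5′×2.5′, letters a–x): lon ⌊0.3470/0.0833333⌋ = 4 → e; lat ⌊0.4508/0.0416667⌋ = 10 → k.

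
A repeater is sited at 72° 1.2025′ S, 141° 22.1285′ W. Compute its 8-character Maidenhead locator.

Offset from 180°W / 90°S: lon 38.63119°, lat 17.97996°.
Field: 38.63119/20 → 1 → B, 17.97996/10 → 1 → B; chars BB.
Square: 18.63119/2 → 9, 7.97996/1 → 7; chars 97.
Subsquare: 0.63119/0.0833333 → 7 → h, 0.97996/0.0416667 → 23 → x; chars hx.
Extended square: 0.04786/0.00833333 → 5, 0.02162/0.00416667 → 5; chars 55.

BB97hx55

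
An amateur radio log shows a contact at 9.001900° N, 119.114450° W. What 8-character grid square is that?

Offset from 180°W / 90°S: lon 60.88555°, lat 99.00190°.
Field: lon ⌊60.88555/20⌋ = 3 → D; lat ⌊99.00190/10⌋ = 9 → J.
Square: lon ⌊0.88555/2⌋ = 0; lat ⌊9.00190/1⌋ = 9.
Subsquare: lon ⌊0.88555/0.0833333⌋ = 10 → k; lat ⌊0.00190/0.0416667⌋ = 0 → a.
Extended square: lon ⌊0.05222/0.00833333⌋ = 6; lat ⌊0.00190/0.00416667⌋ = 0.

DJ09ka60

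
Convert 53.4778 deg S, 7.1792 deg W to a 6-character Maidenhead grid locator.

Offset from 180°W / 90°S: lon 172.8208°, lat 36.5222°.
Field: 172.8208/20 → 8 → I, 36.5222/10 → 3 → D; chars ID.
Square: 12.8208/2 → 6, 6.5222/1 → 6; chars 66.
Subsquare: 0.8208/0.0833333 → 9 → j, 0.5222/0.0416667 → 12 → m; chars jm.

ID66jm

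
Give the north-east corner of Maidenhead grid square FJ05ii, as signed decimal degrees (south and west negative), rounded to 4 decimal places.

5.3750, -79.2500

Field F=5, J=9: +5·20° lon, +9·10° lat → SW at lon -80°, lat 0°.
Square 0, 5: +0·2° lon, +5·1° lat → SW at lon -80°, lat 5°.
Subsquare i=8, i=8: +8·0.0833333° lon, +8·0.0416667° lat → SW at lon -79.3333°, lat 5.33333°.
Cell spans 0.0833333° lon × 0.0416667° lat. NE corner is SW corner plus one full cell.
latitude 5.3750, longitude -79.2500.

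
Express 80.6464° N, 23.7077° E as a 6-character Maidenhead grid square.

KR10up

Add 180° to longitude and 90° to latitude: 203.7077, 170.6464.
Field: 203.7077/20 → 10 → K, 170.6464/10 → 17 → R; chars KR.
Square: 3.7077/2 → 1, 0.6464/1 → 0; chars 10.
Subsquare: 1.7077/0.0833333 → 20 → u, 0.6464/0.0416667 → 15 → p; chars up.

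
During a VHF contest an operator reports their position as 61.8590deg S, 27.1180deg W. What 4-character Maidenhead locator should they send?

HC68

Offset from 180°W / 90°S: lon 152.88°, lat 28.14°.
Field: 152.88/20 → 7 → H, 28.14/10 → 2 → C; chars HC.
Square: 12.88/2 → 6, 8.14/1 → 8; chars 68.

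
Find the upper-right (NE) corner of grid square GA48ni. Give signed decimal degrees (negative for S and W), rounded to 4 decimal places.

-81.6250, -50.8333

Field G=6, A=0: +6·20° lon, +0·10° lat → SW at lon -60°, lat -90°.
Square 4, 8: +4·2° lon, +8·1° lat → SW at lon -52°, lat -82°.
Subsquare n=13, i=8: +13·0.0833333° lon, +8·0.0416667° lat → SW at lon -50.9167°, lat -81.6667°.
Cell spans 0.0833333° lon × 0.0416667° lat. NE corner is SW corner plus one full cell.
latitude -81.6250, longitude -50.8333.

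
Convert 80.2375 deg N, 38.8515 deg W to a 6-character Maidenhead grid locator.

HR00nf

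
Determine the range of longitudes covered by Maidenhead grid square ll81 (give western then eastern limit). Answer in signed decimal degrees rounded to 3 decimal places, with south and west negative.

Field L=11, L=11: +11·20° lon, +11·10° lat → SW at lon 40°, lat 20°.
Square 8, 1: +8·2° lon, +1·1° lat → SW at lon 56°, lat 21°.
Cell spans 2° lon × 1° lat.
west 56.000, east 58.000.

56.000, 58.000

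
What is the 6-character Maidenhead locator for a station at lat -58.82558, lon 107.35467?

Shift to the Maidenhead origin (180°W, 90°S): lon 287.3547, lat 31.1744.
Field: lon ⌊287.3547/20⌋ = 14 → O; lat ⌊31.1744/10⌋ = 3 → D.
Square: lon ⌊7.3547/2⌋ = 3; lat ⌊1.1744/1⌋ = 1.
Subsquare: lon ⌊1.3547/0.0833333⌋ = 16 → q; lat ⌊0.1744/0.0416667⌋ = 4 → e.

OD31qe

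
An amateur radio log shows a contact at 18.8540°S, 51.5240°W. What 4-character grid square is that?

Offset from 180°W / 90°S: lon 128.48°, lat 71.15°.
Field: lon ⌊128.48/20⌋ = 6 → G; lat ⌊71.15/10⌋ = 7 → H.
Square: lon ⌊8.48/2⌋ = 4; lat ⌊1.15/1⌋ = 1.

GH41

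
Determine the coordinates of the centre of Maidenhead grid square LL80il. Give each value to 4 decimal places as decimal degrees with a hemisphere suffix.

20.4792° N, 56.7083° E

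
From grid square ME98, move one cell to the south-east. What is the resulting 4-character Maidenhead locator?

NE07

Longitude square 9; +1 → 10, wraps to 0, carry into field.
Longitude field M = 12; +1 → 13 = N.
Latitude square 8; −1 → 7.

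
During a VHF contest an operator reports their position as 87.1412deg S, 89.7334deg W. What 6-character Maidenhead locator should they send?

Add 180° to longitude and 90° to latitude: 90.2666, 2.8588.
Field: lon ⌊90.2666/20⌋ = 4 → E; lat ⌊2.8588/10⌋ = 0 → A.
Square: lon ⌊10.2666/2⌋ = 5; lat ⌊2.8588/1⌋ = 2.
Subsquare: lon ⌊0.2666/0.0833333⌋ = 3 → d; lat ⌊0.8588/0.0416667⌋ = 20 → u.

EA52du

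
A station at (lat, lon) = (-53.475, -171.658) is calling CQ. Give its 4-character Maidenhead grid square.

Offset from 180°W / 90°S: lon 8.34°, lat 36.52°.
Field: lon ⌊8.34/20⌋ = 0 → A; lat ⌊36.52/10⌋ = 3 → D.
Square: lon ⌊8.34/2⌋ = 4; lat ⌊6.52/1⌋ = 6.

AD46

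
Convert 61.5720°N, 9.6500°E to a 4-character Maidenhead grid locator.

Add 180° to longitude and 90° to latitude: 189.65, 151.57.
Field: 189.65/20 → 9 → J, 151.57/10 → 15 → P; chars JP.
Square: 9.65/2 → 4, 1.57/1 → 1; chars 41.

JP41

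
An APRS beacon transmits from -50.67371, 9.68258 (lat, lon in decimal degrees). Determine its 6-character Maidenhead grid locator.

JD49uh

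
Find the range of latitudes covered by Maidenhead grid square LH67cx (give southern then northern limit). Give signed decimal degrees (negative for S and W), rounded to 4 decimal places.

Field L=11, H=7: +11·20° lon, +7·10° lat → SW at lon 40°, lat -20°.
Square 6, 7: +6·2° lon, +7·1° lat → SW at lon 52°, lat -13°.
Subsquare c=2, x=23: +2·0.0833333° lon, +23·0.0416667° lat → SW at lon 52.1667°, lat -12.0417°.
Cell spans 0.0833333° lon × 0.0416667° lat.
south -12.0417, north -12.0000.

-12.0417, -12.0000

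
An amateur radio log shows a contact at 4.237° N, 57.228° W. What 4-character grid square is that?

GJ14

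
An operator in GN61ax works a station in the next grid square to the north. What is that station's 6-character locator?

Latitude subsquare x = 23; +1 → 24, wraps to 0 = a, carry into square.
Latitude square 1; +1 → 2.
The longitude characters are unchanged.

GN62aa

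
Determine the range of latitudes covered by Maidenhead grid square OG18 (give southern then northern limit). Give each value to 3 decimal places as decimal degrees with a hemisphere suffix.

22.000° S, 21.000° S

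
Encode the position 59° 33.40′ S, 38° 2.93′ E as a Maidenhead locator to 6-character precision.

Offset from 180°W / 90°S: lon 218.0488°, lat 30.4433°.
Field: lon ⌊218.0488/20⌋ = 10 → K; lat ⌊30.4433/10⌋ = 3 → D.
Square: lon ⌊18.0488/2⌋ = 9; lat ⌊0.4433/1⌋ = 0.
Subsquare: lon ⌊0.0488/0.0833333⌋ = 0 → a; lat ⌊0.4433/0.0416667⌋ = 10 → k.

KD90ak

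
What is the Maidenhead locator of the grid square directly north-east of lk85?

LK96

Longitude square 8; +1 → 9.
Latitude square 5; +1 → 6.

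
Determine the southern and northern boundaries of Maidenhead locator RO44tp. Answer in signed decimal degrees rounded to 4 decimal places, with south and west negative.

54.6250, 54.6667

Field R=17, O=14: +17·20° lon, +14·10° lat → SW at lon 160°, lat 50°.
Square 4, 4: +4·2° lon, +4·1° lat → SW at lon 168°, lat 54°.
Subsquare t=19, p=15: +19·0.0833333° lon, +15·0.0416667° lat → SW at lon 169.583°, lat 54.625°.
Cell spans 0.0833333° lon × 0.0416667° lat.
south 54.6250, north 54.6667.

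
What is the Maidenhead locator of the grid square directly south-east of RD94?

AD03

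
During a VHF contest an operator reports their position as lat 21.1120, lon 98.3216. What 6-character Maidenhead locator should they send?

Add 180° to longitude and 90° to latitude: 278.3216, 111.1120.
Field: 278.3216/20 → 13 → N, 111.1120/10 → 11 → L; chars NL.
Square: 18.3216/2 → 9, 1.1120/1 → 1; chars 91.
Subsquare: 0.3216/0.0833333 → 3 → d, 0.1120/0.0416667 → 2 → c; chars dc.

NL91dc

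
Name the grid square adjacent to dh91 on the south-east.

EH00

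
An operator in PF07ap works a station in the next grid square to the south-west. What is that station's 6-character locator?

OF97xo

Longitude subsquare a = 0; −1 → -1, wraps to 23 = x, carry into square.
Longitude square 0; −1 → -1, wraps to 9, carry into field.
Longitude field P = 15; −1 → 14 = O.
Latitude subsquare p = 15; −1 → 14 = o.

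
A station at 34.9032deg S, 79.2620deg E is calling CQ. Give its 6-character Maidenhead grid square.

MF95pc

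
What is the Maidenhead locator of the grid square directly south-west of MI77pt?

Longitude subsquare p = 15; −1 → 14 = o.
Latitude subsquare t = 19; −1 → 18 = s.

MI77os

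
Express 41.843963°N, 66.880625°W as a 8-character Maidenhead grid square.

Add 180° to longitude and 90° to latitude: 113.11938, 131.84396.
Field (20°×10°, letters A–R): 113.11938/20 → 5 → F, 131.84396/10 → 13 → N; chars FN.
Square (2°×1°, digits 0–9): 13.11938/2 → 6, 1.84396/1 → 1; chars 61.
Subsquare (5′×2.5′, letters a–x): 1.11938/0.0833333 → 13 → n, 0.84396/0.0416667 → 20 → u; chars nu.
Extended square (30″×15″, digits 0–9): 0.03604/0.00833333 → 4, 0.01063/0.00416667 → 2; chars 42.

FN61nu42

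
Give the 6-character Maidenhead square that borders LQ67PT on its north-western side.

Longitude subsquare p = 15; −1 → 14 = o.
Latitude subsquare t = 19; +1 → 20 = u.

LQ67ou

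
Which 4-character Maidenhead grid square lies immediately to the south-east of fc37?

Longitude square 3; +1 → 4.
Latitude square 7; −1 → 6.

FC46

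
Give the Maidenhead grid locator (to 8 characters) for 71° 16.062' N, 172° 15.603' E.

RQ61dg14

Offset from 180°W / 90°S: lon 352.26005°, lat 161.26770°.
Field: 352.26005/20 → 17 → R, 161.26770/10 → 16 → Q; chars RQ.
Square: 12.26005/2 → 6, 1.26770/1 → 1; chars 61.
Subsquare: 0.26005/0.0833333 → 3 → d, 0.26770/0.0416667 → 6 → g; chars dg.
Extended square: 0.01005/0.00833333 → 1, 0.01770/0.00416667 → 4; chars 14.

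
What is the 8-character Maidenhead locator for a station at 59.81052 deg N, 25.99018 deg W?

Offset from 180°W / 90°S: lon 154.00982°, lat 149.81052°.
Field: 154.00982/20 → 7 → H, 149.81052/10 → 14 → O; chars HO.
Square: 14.00982/2 → 7, 9.81052/1 → 9; chars 79.
Subsquare: 0.00982/0.0833333 → 0 → a, 0.81052/0.0416667 → 19 → t; chars at.
Extended square: 0.00982/0.00833333 → 1, 0.01885/0.00416667 → 4; chars 14.

HO79at14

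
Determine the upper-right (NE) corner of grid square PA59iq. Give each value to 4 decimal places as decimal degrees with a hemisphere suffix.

80.2917° S, 130.7500° E

Field P=15, A=0: +15·20° lon, +0·10° lat → SW at lon 120°, lat -90°.
Square 5, 9: +5·2° lon, +9·1° lat → SW at lon 130°, lat -81°.
Subsquare i=8, q=16: +8·0.0833333° lon, +16·0.0416667° lat → SW at lon 130.667°, lat -80.3333°.
Cell spans 0.0833333° lon × 0.0416667° lat. NE corner is SW corner plus one full cell.
latitude 80.2917° S, longitude 130.7500° E.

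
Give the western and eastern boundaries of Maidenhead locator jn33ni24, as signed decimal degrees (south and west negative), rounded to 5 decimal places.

7.10000, 7.10833

Field J=9, N=13: +9·20° lon, +13·10° lat → SW at lon 0°, lat 40°.
Square 3, 3: +3·2° lon, +3·1° lat → SW at lon 6°, lat 43°.
Subsquare n=13, i=8: +13·0.0833333° lon, +8·0.0416667° lat → SW at lon 7.08333°, lat 43.3333°.
Extended square 2, 4: +2·0.00833333° lon, +4·0.00416667° lat → SW at lon 7.1°, lat 43.35°.
Cell spans 0.00833333° lon × 0.00416667° lat.
west 7.10000, east 7.10833.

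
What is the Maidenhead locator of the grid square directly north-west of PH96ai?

Longitude subsquare a = 0; −1 → -1, wraps to 23 = x, carry into square.
Longitude square 9; −1 → 8.
Latitude subsquare i = 8; +1 → 9 = j.

PH86xj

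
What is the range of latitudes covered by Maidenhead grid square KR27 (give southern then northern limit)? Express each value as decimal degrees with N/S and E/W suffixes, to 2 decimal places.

87.00° N, 88.00° N

Field K=10, R=17: +10·20° lon, +17·10° lat → SW at lon 20°, lat 80°.
Square 2, 7: +2·2° lon, +7·1° lat → SW at lon 24°, lat 87°.
Cell spans 2° lon × 1° lat.
south 87.00° N, north 88.00° N.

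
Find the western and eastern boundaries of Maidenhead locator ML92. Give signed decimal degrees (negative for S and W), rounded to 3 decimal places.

78.000, 80.000

Field M=12, L=11: +12·20° lon, +11·10° lat → SW at lon 60°, lat 20°.
Square 9, 2: +9·2° lon, +2·1° lat → SW at lon 78°, lat 22°.
Cell spans 2° lon × 1° lat.
west 78.000, east 80.000.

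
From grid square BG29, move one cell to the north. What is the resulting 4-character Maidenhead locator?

BH20

Latitude square 9; +1 → 10, wraps to 0, carry into field.
Latitude field G = 6; +1 → 7 = H.
The longitude characters are unchanged.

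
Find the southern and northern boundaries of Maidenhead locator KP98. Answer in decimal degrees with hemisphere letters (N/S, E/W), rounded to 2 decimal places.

68.00° N, 69.00° N

Field K=10, P=15: +10·20° lon, +15·10° lat → SW at lon 20°, lat 60°.
Square 9, 8: +9·2° lon, +8·1° lat → SW at lon 38°, lat 68°.
Cell spans 2° lon × 1° lat.
south 68.00° N, north 69.00° N.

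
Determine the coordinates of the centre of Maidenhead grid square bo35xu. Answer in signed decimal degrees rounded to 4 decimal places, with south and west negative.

55.8542, -152.0417

Field B=1, O=14: +1·20° lon, +14·10° lat → SW at lon -160°, lat 50°.
Square 3, 5: +3·2° lon, +5·1° lat → SW at lon -154°, lat 55°.
Subsquare x=23, u=20: +23·0.0833333° lon, +20·0.0416667° lat → SW at lon -152.083°, lat 55.8333°.
Cell spans 0.0833333° lon × 0.0416667° lat. Centre is SW corner plus half of each.
latitude 55.8542, longitude -152.0417.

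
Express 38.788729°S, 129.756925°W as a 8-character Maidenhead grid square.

CF51cf90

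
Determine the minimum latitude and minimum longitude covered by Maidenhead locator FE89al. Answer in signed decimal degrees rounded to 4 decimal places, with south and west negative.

-40.5417, -64.0000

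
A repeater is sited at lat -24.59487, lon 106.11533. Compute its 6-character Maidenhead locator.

OG35bj

Add 180° to longitude and 90° to latitude: 286.1153, 65.4051.
Field: 286.1153/20 → 14 → O, 65.4051/10 → 6 → G; chars OG.
Square: 6.1153/2 → 3, 5.4051/1 → 5; chars 35.
Subsquare: 0.1153/0.0833333 → 1 → b, 0.4051/0.0416667 → 9 → j; chars bj.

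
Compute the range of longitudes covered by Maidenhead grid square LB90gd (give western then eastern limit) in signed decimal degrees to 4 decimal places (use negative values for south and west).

Field L=11, B=1: +11·20° lon, +1·10° lat → SW at lon 40°, lat -80°.
Square 9, 0: +9·2° lon, +0·1° lat → SW at lon 58°, lat -80°.
Subsquare g=6, d=3: +6·0.0833333° lon, +3·0.0416667° lat → SW at lon 58.5°, lat -79.875°.
Cell spans 0.0833333° lon × 0.0416667° lat.
west 58.5000, east 58.5833.

58.5000, 58.5833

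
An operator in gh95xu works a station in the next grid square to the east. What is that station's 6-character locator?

HH05au

Longitude subsquare x = 23; +1 → 24, wraps to 0 = a, carry into square.
Longitude square 9; +1 → 10, wraps to 0, carry into field.
Longitude field G = 6; +1 → 7 = H.
The latitude characters are unchanged.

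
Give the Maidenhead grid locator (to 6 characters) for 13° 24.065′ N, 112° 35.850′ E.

OK63hj

Offset from 180°W / 90°S: lon 292.5975°, lat 103.4011°.
Field (20°×10°, letters A–R): lon ⌊292.5975/20⌋ = 14 → O; lat ⌊103.4011/10⌋ = 10 → K.
Square (2°×1°, digits 0–9): lon ⌊12.5975/2⌋ = 6; lat ⌊3.4011/1⌋ = 3.
Subsquare (5′×2.5′, letters a–x): lon ⌊0.5975/0.0833333⌋ = 7 → h; lat ⌊0.4011/0.0416667⌋ = 9 → j.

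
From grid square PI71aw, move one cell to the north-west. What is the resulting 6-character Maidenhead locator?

Longitude subsquare a = 0; −1 → -1, wraps to 23 = x, carry into square.
Longitude square 7; −1 → 6.
Latitude subsquare w = 22; +1 → 23 = x.

PI61xx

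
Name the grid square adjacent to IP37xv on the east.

IP47av

Longitude subsquare x = 23; +1 → 24, wraps to 0 = a, carry into square.
Longitude square 3; +1 → 4.
The latitude characters are unchanged.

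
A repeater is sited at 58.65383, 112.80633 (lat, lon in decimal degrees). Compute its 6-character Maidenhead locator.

Shift to the Maidenhead origin (180°W, 90°S): lon 292.8063, lat 148.6538.
Field: lon ⌊292.8063/20⌋ = 14 → O; lat ⌊148.6538/10⌋ = 14 → O.
Square: lon ⌊12.8063/2⌋ = 6; lat ⌊8.6538/1⌋ = 8.
Subsquare: lon ⌊0.8063/0.0833333⌋ = 9 → j; lat ⌊0.6538/0.0416667⌋ = 15 → p.

OO68jp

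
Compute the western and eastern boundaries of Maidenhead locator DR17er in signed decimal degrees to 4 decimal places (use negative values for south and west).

Field D=3, R=17: +3·20° lon, +17·10° lat → SW at lon -120°, lat 80°.
Square 1, 7: +1·2° lon, +7·1° lat → SW at lon -118°, lat 87°.
Subsquare e=4, r=17: +4·0.0833333° lon, +17·0.0416667° lat → SW at lon -117.667°, lat 87.7083°.
Cell spans 0.0833333° lon × 0.0416667° lat.
west -117.6667, east -117.5833.

-117.6667, -117.5833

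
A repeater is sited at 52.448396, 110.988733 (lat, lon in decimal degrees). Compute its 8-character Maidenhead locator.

Add 180° to longitude and 90° to latitude: 290.98873, 142.44840.
Field: 290.98873/20 → 14 → O, 142.44840/10 → 14 → O; chars OO.
Square: 10.98873/2 → 5, 2.44840/1 → 2; chars 52.
Subsquare: 0.98873/0.0833333 → 11 → l, 0.44840/0.0416667 → 10 → k; chars lk.
Extended square: 0.07207/0.00833333 → 8, 0.03173/0.00416667 → 7; chars 87.

OO52lk87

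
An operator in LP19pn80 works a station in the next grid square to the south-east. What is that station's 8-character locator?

LP19pm99

Longitude extended square 8; +1 → 9.
Latitude extended square 0; −1 → -1, wraps to 9, carry into subsquare.
Latitude subsquare n = 13; −1 → 12 = m.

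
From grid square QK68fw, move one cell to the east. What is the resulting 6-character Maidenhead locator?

Longitude subsquare f = 5; +1 → 6 = g.
The latitude characters are unchanged.

QK68gw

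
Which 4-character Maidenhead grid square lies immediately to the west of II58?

II48

Longitude square 5; −1 → 4.
The latitude characters are unchanged.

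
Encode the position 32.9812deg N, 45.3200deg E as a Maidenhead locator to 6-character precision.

Offset from 180°W / 90°S: lon 225.3200°, lat 122.9812°.
Field (20°×10°, letters A–R): lon ⌊225.3200/20⌋ = 11 → L; lat ⌊122.9812/10⌋ = 12 → M.
Square (2°×1°, digits 0–9): lon ⌊5.3200/2⌋ = 2; lat ⌊2.9812/1⌋ = 2.
Subsquare (5′×2.5′, letters a–x): lon ⌊1.3200/0.0833333⌋ = 15 → p; lat ⌊0.9812/0.0416667⌋ = 23 → x.

LM22px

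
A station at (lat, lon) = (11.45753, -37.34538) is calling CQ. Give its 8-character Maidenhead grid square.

HK11hk89

Offset from 180°W / 90°S: lon 142.65462°, lat 101.45753°.
Field (20°×10°, letters A–R): lon ⌊142.65462/20⌋ = 7 → H; lat ⌊101.45753/10⌋ = 10 → K.
Square (2°×1°, digits 0–9): lon ⌊2.65462/2⌋ = 1; lat ⌊1.45753/1⌋ = 1.
Subsquare (5′×2.5′, letters a–x): lon ⌊0.65462/0.0833333⌋ = 7 → h; lat ⌊0.45753/0.0416667⌋ = 10 → k.
Extended square (30″×15″, digits 0–9): lon ⌊0.07129/0.00833333⌋ = 8; lat ⌊0.04086/0.00416667⌋ = 9.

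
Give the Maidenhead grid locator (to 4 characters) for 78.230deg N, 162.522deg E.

RQ18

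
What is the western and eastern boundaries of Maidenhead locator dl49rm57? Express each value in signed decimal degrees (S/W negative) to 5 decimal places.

-110.54167, -110.53333

Field D=3, L=11: +3·20° lon, +11·10° lat → SW at lon -120°, lat 20°.
Square 4, 9: +4·2° lon, +9·1° lat → SW at lon -112°, lat 29°.
Subsquare r=17, m=12: +17·0.0833333° lon, +12·0.0416667° lat → SW at lon -110.583°, lat 29.5°.
Extended square 5, 7: +5·0.00833333° lon, +7·0.00416667° lat → SW at lon -110.542°, lat 29.5292°.
Cell spans 0.00833333° lon × 0.00416667° lat.
west -110.54167, east -110.53333.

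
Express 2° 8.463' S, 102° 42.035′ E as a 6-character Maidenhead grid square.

OI17iu

Offset from 180°W / 90°S: lon 282.7006°, lat 87.8589°.
Field (20°×10°, letters A–R): 282.7006/20 → 14 → O, 87.8589/10 → 8 → I; chars OI.
Square (2°×1°, digits 0–9): 2.7006/2 → 1, 7.8589/1 → 7; chars 17.
Subsquare (5′×2.5′, letters a–x): 0.7006/0.0833333 → 8 → i, 0.8589/0.0416667 → 20 → u; chars iu.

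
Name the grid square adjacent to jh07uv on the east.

Longitude subsquare u = 20; +1 → 21 = v.
The latitude characters are unchanged.

JH07vv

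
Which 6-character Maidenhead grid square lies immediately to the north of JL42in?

Latitude subsquare n = 13; +1 → 14 = o.
The longitude characters are unchanged.

JL42io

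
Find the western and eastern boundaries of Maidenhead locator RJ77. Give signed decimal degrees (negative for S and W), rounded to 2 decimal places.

Field R=17, J=9: +17·20° lon, +9·10° lat → SW at lon 160°, lat 0°.
Square 7, 7: +7·2° lon, +7·1° lat → SW at lon 174°, lat 7°.
Cell spans 2° lon × 1° lat.
west 174.00, east 176.00.

174.00, 176.00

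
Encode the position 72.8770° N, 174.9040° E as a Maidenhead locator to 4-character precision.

RQ72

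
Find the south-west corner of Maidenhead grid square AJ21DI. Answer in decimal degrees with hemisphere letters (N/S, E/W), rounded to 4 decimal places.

Field A=0, J=9: +0·20° lon, +9·10° lat → SW at lon -180°, lat 0°.
Square 2, 1: +2·2° lon, +1·1° lat → SW at lon -176°, lat 1°.
Subsquare d=3, i=8: +3·0.0833333° lon, +8·0.0416667° lat → SW at lon -175.75°, lat 1.33333°.
latitude 1.3333° N, longitude 175.7500° W.

1.3333° N, 175.7500° W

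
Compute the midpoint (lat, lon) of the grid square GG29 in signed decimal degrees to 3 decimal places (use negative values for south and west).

-20.500, -55.000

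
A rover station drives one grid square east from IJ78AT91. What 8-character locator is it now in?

IJ78bt01

Longitude extended square 9; +1 → 10, wraps to 0, carry into subsquare.
Longitude subsquare a = 0; +1 → 1 = b.
The latitude characters are unchanged.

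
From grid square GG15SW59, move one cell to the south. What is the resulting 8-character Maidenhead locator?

GG15sw58

Latitude extended square 9; −1 → 8.
The longitude characters are unchanged.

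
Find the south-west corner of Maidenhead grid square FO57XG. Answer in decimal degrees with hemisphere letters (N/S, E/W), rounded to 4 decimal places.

57.2500° N, 68.0833° W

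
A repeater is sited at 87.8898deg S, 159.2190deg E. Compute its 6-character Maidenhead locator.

QA92oc

Offset from 180°W / 90°S: lon 339.2190°, lat 2.1102°.
Field: lon ⌊339.2190/20⌋ = 16 → Q; lat ⌊2.1102/10⌋ = 0 → A.
Square: lon ⌊19.2190/2⌋ = 9; lat ⌊2.1102/1⌋ = 2.
Subsquare: lon ⌊1.2190/0.0833333⌋ = 14 → o; lat ⌊0.1102/0.0416667⌋ = 2 → c.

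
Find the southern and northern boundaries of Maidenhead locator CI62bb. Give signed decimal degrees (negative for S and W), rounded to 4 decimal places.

Field C=2, I=8: +2·20° lon, +8·10° lat → SW at lon -140°, lat -10°.
Square 6, 2: +6·2° lon, +2·1° lat → SW at lon -128°, lat -8°.
Subsquare b=1, b=1: +1·0.0833333° lon, +1·0.0416667° lat → SW at lon -127.917°, lat -7.95833°.
Cell spans 0.0833333° lon × 0.0416667° lat.
south -7.9583, north -7.9167.

-7.9583, -7.9167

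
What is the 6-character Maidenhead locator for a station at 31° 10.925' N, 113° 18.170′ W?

DM31ie

Offset from 180°W / 90°S: lon 66.6972°, lat 121.1821°.
Field (20°×10°, letters A–R): lon ⌊66.6972/20⌋ = 3 → D; lat ⌊121.1821/10⌋ = 12 → M.
Square (2°×1°, digits 0–9): lon ⌊6.6972/2⌋ = 3; lat ⌊1.1821/1⌋ = 1.
Subsquare (5′×2.5′, letters a–x): lon ⌊0.6972/0.0833333⌋ = 8 → i; lat ⌊0.1821/0.0416667⌋ = 4 → e.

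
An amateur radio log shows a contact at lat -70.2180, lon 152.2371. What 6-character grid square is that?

QB69cs

Offset from 180°W / 90°S: lon 332.2371°, lat 19.7820°.
Field (20°×10°, letters A–R): lon ⌊332.2371/20⌋ = 16 → Q; lat ⌊19.7820/10⌋ = 1 → B.
Square (2°×1°, digits 0–9): lon ⌊12.2371/2⌋ = 6; lat ⌊9.7820/1⌋ = 9.
Subsquare (5′×2.5′, letters a–x): lon ⌊0.2371/0.0833333⌋ = 2 → c; lat ⌊0.7820/0.0416667⌋ = 18 → s.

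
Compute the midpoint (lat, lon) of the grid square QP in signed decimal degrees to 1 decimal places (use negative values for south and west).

Field Q=16, P=15: +16·20° lon, +15·10° lat → SW at lon 140°, lat 60°.
Cell spans 20° lon × 10° lat. Centre is SW corner plus half of each.
latitude 65.0, longitude 150.0.

65.0, 150.0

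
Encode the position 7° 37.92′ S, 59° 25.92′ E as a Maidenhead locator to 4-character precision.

Add 180° to longitude and 90° to latitude: 239.43, 82.37.
Field (20°×10°, letters A–R): 239.43/20 → 11 → L, 82.37/10 → 8 → I; chars LI.
Square (2°×1°, digits 0–9): 19.43/2 → 9, 2.37/1 → 2; chars 92.

LI92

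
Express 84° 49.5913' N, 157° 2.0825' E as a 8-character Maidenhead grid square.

QR84mt48

Offset from 180°W / 90°S: lon 337.03471°, lat 174.82652°.
Field (20°×10°, letters A–R): 337.03471/20 → 16 → Q, 174.82652/10 → 17 → R; chars QR.
Square (2°×1°, digits 0–9): 17.03471/2 → 8, 4.82652/1 → 4; chars 84.
Subsquare (5′×2.5′, letters a–x): 1.03471/0.0833333 → 12 → m, 0.82652/0.0416667 → 19 → t; chars mt.
Extended square (30″×15″, digits 0–9): 0.03471/0.00833333 → 4, 0.03486/0.00416667 → 8; chars 48.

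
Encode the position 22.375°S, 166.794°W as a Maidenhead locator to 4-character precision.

AG67

Shift to the Maidenhead origin (180°W, 90°S): lon 13.21, lat 67.62.
Field: 13.21/20 → 0 → A, 67.62/10 → 6 → G; chars AG.
Square: 13.21/2 → 6, 7.62/1 → 7; chars 67.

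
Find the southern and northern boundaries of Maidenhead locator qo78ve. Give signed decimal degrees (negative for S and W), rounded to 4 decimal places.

58.1667, 58.2083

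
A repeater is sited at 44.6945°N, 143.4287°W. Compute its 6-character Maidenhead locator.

Offset from 180°W / 90°S: lon 36.5713°, lat 134.6945°.
Field: 36.5713/20 → 1 → B, 134.6945/10 → 13 → N; chars BN.
Square: 16.5713/2 → 8, 4.6945/1 → 4; chars 84.
Subsquare: 0.5713/0.0833333 → 6 → g, 0.6945/0.0416667 → 16 → q; chars gq.

BN84gq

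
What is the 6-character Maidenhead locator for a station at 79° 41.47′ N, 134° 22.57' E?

Add 180° to longitude and 90° to latitude: 314.3762, 169.6912.
Field: lon ⌊314.3762/20⌋ = 15 → P; lat ⌊169.6912/10⌋ = 16 → Q.
Square: lon ⌊14.3762/2⌋ = 7; lat ⌊9.6912/1⌋ = 9.
Subsquare: lon ⌊0.3762/0.0833333⌋ = 4 → e; lat ⌊0.6912/0.0416667⌋ = 16 → q.

PQ79eq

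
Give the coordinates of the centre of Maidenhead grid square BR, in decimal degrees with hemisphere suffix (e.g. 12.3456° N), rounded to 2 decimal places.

85.00° N, 150.00° W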